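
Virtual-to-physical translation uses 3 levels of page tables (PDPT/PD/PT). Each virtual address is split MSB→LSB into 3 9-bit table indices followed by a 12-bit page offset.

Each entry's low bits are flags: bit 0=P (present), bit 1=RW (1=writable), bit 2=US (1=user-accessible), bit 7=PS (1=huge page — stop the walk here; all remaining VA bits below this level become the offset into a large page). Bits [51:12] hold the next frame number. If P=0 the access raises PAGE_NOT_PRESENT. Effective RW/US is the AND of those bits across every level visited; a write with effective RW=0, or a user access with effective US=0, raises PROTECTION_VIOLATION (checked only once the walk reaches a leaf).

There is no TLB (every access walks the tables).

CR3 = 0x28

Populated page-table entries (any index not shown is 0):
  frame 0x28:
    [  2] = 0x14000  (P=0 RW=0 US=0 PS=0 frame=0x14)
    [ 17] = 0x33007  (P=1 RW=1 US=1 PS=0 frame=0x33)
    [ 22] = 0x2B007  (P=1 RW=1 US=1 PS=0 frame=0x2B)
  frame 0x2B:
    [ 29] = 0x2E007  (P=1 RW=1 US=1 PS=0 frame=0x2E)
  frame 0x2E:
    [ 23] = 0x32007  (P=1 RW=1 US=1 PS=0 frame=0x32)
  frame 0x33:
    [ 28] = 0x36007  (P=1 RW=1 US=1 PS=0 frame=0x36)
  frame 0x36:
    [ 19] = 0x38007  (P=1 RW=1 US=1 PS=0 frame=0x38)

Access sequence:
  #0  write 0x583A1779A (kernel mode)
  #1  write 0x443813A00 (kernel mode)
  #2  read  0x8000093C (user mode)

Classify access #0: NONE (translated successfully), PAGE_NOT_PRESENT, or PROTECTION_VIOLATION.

Trace:
#0 VA=0x583A1779A (w,kernel):
  [0] read 0x28 idx=22: raw=0x2B007 flags P=1 W=1 U=1 S=0
  [1] read 0x2B idx=29: raw=0x2E007 flags P=1 W=1 U=1 S=0
  [2] read 0x2E idx=23: raw=0x32007 flags P=1 W=1 U=1 S=0
  ⇒ phys 0x3279A  [3 reads]
#1 VA=0x443813A00 (w,kernel):
  [0] read 0x28 idx=17: raw=0x33007 flags P=1 W=1 U=1 S=0
  [1] read 0x33 idx=28: raw=0x36007 flags P=1 W=1 U=1 S=0
  [2] read 0x36 idx=19: raw=0x38007 flags P=1 W=1 U=1 S=0
  ⇒ phys 0x38A00  [3 reads]
#2 VA=0x8000093C (r,user):
  [0] read 0x28 idx=2: raw=0x14000 flags P=0 W=0 U=0 S=0
  ⇒ fault: PAGE_NOT_PRESENT  — 1 lookups

Access #0 fault: NONE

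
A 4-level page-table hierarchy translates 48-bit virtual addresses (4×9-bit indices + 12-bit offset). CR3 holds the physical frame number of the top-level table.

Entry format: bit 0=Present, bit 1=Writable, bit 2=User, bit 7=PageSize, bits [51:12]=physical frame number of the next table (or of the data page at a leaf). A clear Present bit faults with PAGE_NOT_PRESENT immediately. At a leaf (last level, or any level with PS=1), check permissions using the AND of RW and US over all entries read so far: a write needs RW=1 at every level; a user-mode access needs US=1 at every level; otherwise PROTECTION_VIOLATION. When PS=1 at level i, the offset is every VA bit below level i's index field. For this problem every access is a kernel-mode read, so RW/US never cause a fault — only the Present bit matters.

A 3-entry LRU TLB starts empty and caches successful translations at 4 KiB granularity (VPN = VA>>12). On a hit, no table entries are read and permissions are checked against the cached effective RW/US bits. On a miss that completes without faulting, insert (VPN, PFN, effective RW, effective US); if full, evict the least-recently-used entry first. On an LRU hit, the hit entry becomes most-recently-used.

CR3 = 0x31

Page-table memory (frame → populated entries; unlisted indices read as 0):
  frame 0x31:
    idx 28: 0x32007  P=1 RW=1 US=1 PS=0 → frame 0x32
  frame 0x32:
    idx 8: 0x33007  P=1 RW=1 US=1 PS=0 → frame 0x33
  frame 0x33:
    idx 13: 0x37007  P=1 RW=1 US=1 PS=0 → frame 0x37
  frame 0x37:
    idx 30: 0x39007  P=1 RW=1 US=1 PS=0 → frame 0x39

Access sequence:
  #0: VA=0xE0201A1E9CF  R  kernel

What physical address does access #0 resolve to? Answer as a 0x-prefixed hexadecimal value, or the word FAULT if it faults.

Trace:
#0 VA=0xE0201A1E9CF (r,kernel):
  lvl0: tbl 0x31, slot 28 ⇒ 0x32007 (P1/RW1/US1/PS0)
  lvl1: tbl 0x32, slot 8 ⇒ 0x33007 (P1/RW1/US1/PS0)
  lvl2: tbl 0x33, slot 13 ⇒ 0x37007 (P1/RW1/US1/PS0)
  lvl3: tbl 0x37, slot 30 ⇒ 0x39007 (P1/RW1/US1/PS0)
  ✓ 0x399CF  — 4 lookups

Access #0 PA: 0x399CF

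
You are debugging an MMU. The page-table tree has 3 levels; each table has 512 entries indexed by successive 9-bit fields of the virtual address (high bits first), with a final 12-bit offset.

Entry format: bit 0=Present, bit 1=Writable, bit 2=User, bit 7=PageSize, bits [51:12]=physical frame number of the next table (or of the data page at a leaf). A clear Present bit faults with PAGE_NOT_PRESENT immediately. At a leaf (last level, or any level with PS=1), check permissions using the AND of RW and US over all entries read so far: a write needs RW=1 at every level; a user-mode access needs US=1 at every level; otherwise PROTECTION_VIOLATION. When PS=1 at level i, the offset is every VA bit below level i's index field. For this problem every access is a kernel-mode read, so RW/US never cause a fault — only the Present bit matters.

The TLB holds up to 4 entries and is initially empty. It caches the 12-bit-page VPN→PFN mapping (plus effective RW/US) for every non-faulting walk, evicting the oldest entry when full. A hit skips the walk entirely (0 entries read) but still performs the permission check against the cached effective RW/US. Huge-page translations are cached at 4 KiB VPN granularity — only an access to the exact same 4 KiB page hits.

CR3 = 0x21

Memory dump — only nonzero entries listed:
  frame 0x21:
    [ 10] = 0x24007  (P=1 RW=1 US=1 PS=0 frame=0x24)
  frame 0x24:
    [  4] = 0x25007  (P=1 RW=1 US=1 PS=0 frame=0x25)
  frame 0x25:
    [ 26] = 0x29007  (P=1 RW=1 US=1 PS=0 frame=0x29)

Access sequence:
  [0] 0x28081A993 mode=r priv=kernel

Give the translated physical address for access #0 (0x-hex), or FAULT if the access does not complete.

Trace:
#0 VA=0x28081A993 (r,kernel):
  L0: frame=0x21 idx=10 entry=0x24007 [P=1 RW=1 US=1 PS=0]
  L1: frame=0x24 idx=4 entry=0x25007 [P=1 RW=1 US=1 PS=0]
  L2: frame=0x25 idx=26 entry=0x29007 [P=1 RW=1 US=1 PS=0]
  → PA=0x29993  (3 entries read)

Access #0 PA: 0x29993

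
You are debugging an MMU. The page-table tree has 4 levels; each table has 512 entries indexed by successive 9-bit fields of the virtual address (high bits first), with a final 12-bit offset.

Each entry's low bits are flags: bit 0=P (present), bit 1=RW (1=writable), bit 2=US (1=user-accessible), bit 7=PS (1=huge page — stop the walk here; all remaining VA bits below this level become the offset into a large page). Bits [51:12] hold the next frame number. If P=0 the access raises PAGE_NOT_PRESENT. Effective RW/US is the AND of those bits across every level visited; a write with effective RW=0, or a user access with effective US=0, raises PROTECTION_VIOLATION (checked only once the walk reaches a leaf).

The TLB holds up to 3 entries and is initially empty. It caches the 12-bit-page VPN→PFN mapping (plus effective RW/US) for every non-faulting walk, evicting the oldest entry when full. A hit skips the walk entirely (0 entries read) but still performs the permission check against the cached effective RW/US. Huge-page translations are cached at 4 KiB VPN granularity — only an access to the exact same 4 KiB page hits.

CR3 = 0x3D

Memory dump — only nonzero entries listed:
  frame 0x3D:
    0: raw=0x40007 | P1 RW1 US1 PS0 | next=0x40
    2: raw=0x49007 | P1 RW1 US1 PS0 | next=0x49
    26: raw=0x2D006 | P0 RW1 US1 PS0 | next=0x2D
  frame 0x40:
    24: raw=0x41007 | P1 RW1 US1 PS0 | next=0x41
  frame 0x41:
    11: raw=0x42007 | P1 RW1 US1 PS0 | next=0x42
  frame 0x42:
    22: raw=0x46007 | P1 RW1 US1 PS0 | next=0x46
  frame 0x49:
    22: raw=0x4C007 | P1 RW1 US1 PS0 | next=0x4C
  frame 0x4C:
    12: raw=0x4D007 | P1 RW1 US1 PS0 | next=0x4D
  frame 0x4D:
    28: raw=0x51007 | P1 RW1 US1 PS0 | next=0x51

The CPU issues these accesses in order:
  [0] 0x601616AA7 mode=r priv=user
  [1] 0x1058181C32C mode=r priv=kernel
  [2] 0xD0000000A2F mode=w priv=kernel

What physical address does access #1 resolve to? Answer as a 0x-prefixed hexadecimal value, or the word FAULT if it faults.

Walk each access:
#0 VA=0x601616AA7 (r,user):
  L0 @0x3D[0] → 0x40007  P=1,RW=1,US=1,PS=0
  L1 @0x40[24] → 0x41007  P=1,RW=1,US=1,PS=0
  L2 @0x41[11] → 0x42007  P=1,RW=1,US=1,PS=0
  L3 @0x42[22] → 0x46007  P=1,RW=1,US=1,PS=0
  ⇒ phys 0x46AA7  [4 reads]
#1 VA=0x1058181C32C (r,kernel):
  L0 @0x3D[2] → 0x49007  P=1,RW=1,US=1,PS=0
  L1 @0x49[22] → 0x4C007  P=1,RW=1,US=1,PS=0
  L2 @0x4C[12] → 0x4D007  P=1,RW=1,US=1,PS=0
  L3 @0x4D[28] → 0x51007  P=1,RW=1,US=1,PS=0
  ⇒ phys 0x5132C  [4 reads]
#2 VA=0xD0000000A2F (w,kernel):
  L0 @0x3D[26] → 0x2D006  P=0,RW=1,US=1,PS=0
  ✗ PAGE_NOT_PRESENT  [1 reads]

Access #1 PA: 0x5132C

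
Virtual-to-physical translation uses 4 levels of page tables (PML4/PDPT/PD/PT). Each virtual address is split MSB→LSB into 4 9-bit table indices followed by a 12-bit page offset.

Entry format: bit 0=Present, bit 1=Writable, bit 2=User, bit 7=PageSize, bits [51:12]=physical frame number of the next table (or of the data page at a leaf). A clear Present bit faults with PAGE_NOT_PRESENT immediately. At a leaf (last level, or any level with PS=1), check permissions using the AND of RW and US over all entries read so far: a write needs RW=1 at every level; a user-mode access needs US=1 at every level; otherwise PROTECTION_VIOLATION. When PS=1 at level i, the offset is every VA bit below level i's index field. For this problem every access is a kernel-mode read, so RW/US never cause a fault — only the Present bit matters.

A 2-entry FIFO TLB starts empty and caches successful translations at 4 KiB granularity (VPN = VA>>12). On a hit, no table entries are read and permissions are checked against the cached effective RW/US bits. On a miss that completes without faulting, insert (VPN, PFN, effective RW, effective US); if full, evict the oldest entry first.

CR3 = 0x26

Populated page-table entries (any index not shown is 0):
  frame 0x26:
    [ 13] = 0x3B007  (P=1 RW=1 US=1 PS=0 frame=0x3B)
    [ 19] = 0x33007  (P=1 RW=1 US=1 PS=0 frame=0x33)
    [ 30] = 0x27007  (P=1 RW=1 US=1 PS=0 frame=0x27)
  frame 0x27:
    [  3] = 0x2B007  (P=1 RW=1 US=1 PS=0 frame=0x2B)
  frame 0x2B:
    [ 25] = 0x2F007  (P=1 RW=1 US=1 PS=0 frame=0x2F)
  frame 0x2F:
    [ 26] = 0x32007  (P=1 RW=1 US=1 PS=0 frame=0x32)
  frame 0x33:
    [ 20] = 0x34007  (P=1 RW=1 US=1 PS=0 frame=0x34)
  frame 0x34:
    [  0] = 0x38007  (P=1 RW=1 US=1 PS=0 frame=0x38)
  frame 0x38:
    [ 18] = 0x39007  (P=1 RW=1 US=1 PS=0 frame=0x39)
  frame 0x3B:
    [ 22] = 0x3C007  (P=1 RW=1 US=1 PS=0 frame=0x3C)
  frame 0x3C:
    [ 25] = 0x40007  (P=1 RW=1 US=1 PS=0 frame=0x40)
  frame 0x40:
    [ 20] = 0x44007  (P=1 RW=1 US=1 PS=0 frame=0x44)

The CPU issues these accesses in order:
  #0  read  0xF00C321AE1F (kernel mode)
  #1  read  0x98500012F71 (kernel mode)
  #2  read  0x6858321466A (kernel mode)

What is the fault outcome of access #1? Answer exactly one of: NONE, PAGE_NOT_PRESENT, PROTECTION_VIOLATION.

Per-access translation:
#0 VA=0xF00C321AE1F (r,kernel):
  lvl0: tbl 0x26, slot 30 ⇒ 0x27007 (P1/RW1/US1/PS0)
  lvl1: tbl 0x27, slot 3 ⇒ 0x2B007 (P1/RW1/US1/PS0)
  lvl2: tbl 0x2B, slot 25 ⇒ 0x2F007 (P1/RW1/US1/PS0)
  lvl3: tbl 0x2F, slot 26 ⇒ 0x32007 (P1/RW1/US1/PS0)
  ⇒ phys 0x32E1F  [4 reads]
#1 VA=0x98500012F71 (r,kernel):
  lvl0: tbl 0x26, slot 19 ⇒ 0x33007 (P1/RW1/US1/PS0)
  lvl1: tbl 0x33, slot 20 ⇒ 0x34007 (P1/RW1/US1/PS0)
  lvl2: tbl 0x34, slot 0 ⇒ 0x38007 (P1/RW1/US1/PS0)
  lvl3: tbl 0x38, slot 18 ⇒ 0x39007 (P1/RW1/US1/PS0)
  ⇒ phys 0x39F71  [4 reads]
#2 VA=0x6858321466A (r,kernel):
  lvl0: tbl 0x26, slot 13 ⇒ 0x3B007 (P1/RW1/US1/PS0)
  lvl1: tbl 0x3B, slot 22 ⇒ 0x3C007 (P1/RW1/US1/PS0)
  lvl2: tbl 0x3C, slot 25 ⇒ 0x40007 (P1/RW1/US1/PS0)
  lvl3: tbl 0x40, slot 20 ⇒ 0x44007 (P1/RW1/US1/PS0)
  ⇒ phys 0x4466A  [4 reads]

Access #1 fault: NONE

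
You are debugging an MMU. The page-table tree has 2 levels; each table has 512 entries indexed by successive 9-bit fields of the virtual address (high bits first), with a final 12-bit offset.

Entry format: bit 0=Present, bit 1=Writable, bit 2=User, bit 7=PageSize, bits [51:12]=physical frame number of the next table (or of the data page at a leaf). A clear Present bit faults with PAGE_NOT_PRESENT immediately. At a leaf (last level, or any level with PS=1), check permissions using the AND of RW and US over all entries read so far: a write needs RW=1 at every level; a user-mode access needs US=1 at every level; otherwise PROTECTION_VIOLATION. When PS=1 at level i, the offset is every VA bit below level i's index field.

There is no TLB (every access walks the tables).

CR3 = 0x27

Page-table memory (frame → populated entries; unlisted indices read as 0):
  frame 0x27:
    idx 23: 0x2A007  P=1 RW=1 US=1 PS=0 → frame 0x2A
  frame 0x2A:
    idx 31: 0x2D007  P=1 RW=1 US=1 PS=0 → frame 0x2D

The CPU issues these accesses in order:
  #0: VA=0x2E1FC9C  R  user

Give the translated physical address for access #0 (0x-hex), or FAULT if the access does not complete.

Per-access translation:
#0 VA=0x2E1FC9C (r,user):
  L0: frame=0x27 idx=23 entry=0x2A007 [P=1 RW=1 US=1 PS=0]
  L1: frame=0x2A idx=31 entry=0x2D007 [P=1 RW=1 US=1 PS=0]
  ⇒ phys 0x2DC9C  [2 reads]

Access #0 PA: 0x2DC9C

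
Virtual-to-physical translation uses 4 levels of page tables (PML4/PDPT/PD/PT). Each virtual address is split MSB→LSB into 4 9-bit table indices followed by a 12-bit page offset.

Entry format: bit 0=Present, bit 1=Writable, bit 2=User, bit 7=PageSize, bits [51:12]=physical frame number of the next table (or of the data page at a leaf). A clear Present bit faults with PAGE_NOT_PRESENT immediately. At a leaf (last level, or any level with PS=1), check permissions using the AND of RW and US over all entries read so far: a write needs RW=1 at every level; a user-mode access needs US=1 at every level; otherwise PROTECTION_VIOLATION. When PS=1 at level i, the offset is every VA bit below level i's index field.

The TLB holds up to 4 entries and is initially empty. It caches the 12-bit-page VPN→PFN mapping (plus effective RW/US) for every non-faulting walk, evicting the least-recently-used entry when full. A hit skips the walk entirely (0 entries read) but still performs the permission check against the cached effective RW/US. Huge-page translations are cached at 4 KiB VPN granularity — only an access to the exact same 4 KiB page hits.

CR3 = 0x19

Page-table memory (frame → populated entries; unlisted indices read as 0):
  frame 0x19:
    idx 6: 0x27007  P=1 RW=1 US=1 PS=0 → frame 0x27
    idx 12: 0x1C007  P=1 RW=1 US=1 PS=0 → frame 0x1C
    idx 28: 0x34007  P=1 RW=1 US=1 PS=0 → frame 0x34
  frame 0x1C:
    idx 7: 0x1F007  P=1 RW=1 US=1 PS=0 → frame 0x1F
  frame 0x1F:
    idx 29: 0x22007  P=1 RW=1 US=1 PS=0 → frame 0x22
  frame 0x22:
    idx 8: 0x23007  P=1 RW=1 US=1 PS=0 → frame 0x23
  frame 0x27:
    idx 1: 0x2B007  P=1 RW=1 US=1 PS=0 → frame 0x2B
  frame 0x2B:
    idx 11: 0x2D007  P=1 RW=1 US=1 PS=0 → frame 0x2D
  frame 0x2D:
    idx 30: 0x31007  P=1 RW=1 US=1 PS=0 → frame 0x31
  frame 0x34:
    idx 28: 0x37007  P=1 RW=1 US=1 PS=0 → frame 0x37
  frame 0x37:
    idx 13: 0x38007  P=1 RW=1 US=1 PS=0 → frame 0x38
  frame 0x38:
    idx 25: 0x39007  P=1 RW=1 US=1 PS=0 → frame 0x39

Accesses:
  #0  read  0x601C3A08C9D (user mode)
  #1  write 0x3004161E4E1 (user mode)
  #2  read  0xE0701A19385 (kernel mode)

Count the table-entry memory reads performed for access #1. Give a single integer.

Per-access translation:
#0 VA=0x601C3A08C9D (r,user):
  L0 @0x19[12] → 0x1C007  P=1,RW=1,US=1,PS=0
  L1 @0x1C[7] → 0x1F007  P=1,RW=1,US=1,PS=0
  L2 @0x1F[29] → 0x22007  P=1,RW=1,US=1,PS=0
  L3 @0x22[8] → 0x23007  P=1,RW=1,US=1,PS=0
  ⇒ phys 0x23C9D  [4 reads]
#1 VA=0x3004161E4E1 (w,user):
  L0 @0x19[6] → 0x27007  P=1,RW=1,US=1,PS=0
  L1 @0x27[1] → 0x2B007  P=1,RW=1,US=1,PS=0
  L2 @0x2B[11] → 0x2D007  P=1,RW=1,US=1,PS=0
  L3 @0x2D[30] → 0x31007  P=1,RW=1,US=1,PS=0
  ⇒ phys 0x314E1  [4 reads]
#2 VA=0xE0701A19385 (r,kernel):
  L0 @0x19[28] → 0x34007  P=1,RW=1,US=1,PS=0
  L1 @0x34[28] → 0x37007  P=1,RW=1,US=1,PS=0
  L2 @0x37[13] → 0x38007  P=1,RW=1,US=1,PS=0
  L3 @0x38[25] → 0x39007  P=1,RW=1,US=1,PS=0
  ⇒ phys 0x39385  [4 reads]

Entries read for #1: 4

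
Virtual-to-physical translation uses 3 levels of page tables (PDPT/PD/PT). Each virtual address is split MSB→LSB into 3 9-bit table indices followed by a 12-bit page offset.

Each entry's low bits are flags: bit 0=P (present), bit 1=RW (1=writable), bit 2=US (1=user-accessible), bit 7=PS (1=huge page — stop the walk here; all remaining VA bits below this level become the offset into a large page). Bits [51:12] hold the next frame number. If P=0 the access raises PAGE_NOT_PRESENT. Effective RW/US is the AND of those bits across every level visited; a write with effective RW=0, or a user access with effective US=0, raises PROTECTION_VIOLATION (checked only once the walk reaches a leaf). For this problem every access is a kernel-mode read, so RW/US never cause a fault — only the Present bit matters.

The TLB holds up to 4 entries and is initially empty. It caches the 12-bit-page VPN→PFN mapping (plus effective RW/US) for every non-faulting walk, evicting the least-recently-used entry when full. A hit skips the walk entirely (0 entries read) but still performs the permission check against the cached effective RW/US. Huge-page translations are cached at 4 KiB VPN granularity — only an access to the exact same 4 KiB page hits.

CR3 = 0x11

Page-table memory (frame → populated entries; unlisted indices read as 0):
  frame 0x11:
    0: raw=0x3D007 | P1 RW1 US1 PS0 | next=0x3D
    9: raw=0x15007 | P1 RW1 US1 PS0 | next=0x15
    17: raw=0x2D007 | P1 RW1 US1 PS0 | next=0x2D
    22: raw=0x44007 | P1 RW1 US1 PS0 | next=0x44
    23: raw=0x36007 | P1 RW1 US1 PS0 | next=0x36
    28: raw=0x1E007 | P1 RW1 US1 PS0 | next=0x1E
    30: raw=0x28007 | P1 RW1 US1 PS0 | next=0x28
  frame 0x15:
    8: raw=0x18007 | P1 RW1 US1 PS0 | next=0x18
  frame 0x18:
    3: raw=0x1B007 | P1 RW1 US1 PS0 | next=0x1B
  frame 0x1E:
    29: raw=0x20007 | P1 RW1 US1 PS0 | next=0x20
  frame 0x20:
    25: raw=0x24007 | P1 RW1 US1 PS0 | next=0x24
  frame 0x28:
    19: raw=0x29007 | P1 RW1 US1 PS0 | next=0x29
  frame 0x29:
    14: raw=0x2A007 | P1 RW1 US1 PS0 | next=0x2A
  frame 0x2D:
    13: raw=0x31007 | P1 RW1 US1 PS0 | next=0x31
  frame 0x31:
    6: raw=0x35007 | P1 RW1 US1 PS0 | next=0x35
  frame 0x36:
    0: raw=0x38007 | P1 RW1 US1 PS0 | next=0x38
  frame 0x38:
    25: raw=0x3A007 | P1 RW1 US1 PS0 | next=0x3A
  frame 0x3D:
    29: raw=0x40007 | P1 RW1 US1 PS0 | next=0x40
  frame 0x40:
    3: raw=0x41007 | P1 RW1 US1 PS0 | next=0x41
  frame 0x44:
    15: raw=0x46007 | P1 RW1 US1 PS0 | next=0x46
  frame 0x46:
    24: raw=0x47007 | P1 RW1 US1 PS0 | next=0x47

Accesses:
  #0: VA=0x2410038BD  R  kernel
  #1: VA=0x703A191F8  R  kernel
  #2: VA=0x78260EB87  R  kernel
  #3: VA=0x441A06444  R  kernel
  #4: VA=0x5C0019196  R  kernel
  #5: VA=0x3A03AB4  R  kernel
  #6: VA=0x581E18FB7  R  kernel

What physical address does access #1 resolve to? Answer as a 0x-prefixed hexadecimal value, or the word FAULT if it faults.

Walk each access:
#0 VA=0x2410038BD (r,kernel):
  L0 @0x11[9] → 0x15007  P=1,RW=1,US=1,PS=0
  L1 @0x15[8] → 0x18007  P=1,RW=1,US=1,PS=0
  L2 @0x18[3] → 0x1B007  P=1,RW=1,US=1,PS=0
  ⇒ phys 0x1B8BD  [3 reads]
#1 VA=0x703A191F8 (r,kernel):
  L0 @0x11[28] → 0x1E007  P=1,RW=1,US=1,PS=0
  L1 @0x1E[29] → 0x20007  P=1,RW=1,US=1,PS=0
  L2 @0x20[25] → 0x24007  P=1,RW=1,US=1,PS=0
  ⇒ phys 0x241F8  [3 reads]
#2 VA=0x78260EB87 (r,kernel):
  L0 @0x11[30] → 0x28007  P=1,RW=1,US=1,PS=0
  L1 @0x28[19] → 0x29007  P=1,RW=1,US=1,PS=0
  L2 @0x29[14] → 0x2A007  P=1,RW=1,US=1,PS=0
  ⇒ phys 0x2AB87  [3 reads]
#3 VA=0x441A06444 (r,kernel):
  L0 @0x11[17] → 0x2D007  P=1,RW=1,US=1,PS=0
  L1 @0x2D[13] → 0x31007  P=1,RW=1,US=1,PS=0
  L2 @0x31[6] → 0x35007  P=1,RW=1,US=1,PS=0
  ⇒ phys 0x35444  [3 reads]
#4 VA=0x5C0019196 (r,kernel):
  L0 @0x11[23] → 0x36007  P=1,RW=1,US=1,PS=0
  L1 @0x36[0] → 0x38007  P=1,RW=1,US=1,PS=0
  L2 @0x38[25] → 0x3A007  P=1,RW=1,US=1,PS=0
  ⇒ phys 0x3A196  [3 reads]
#5 VA=0x3A03AB4 (r,kernel):
  L0 @0x11[0] → 0x3D007  P=1,RW=1,US=1,PS=0
  L1 @0x3D[29] → 0x40007  P=1,RW=1,US=1,PS=0
  L2 @0x40[3] → 0x41007  P=1,RW=1,US=1,PS=0
  ⇒ phys 0x41AB4  [3 reads]
#6 VA=0x581E18FB7 (r,kernel):
  L0 @0x11[22] → 0x44007  P=1,RW=1,US=1,PS=0
  L1 @0x44[15] → 0x46007  P=1,RW=1,US=1,PS=0
  L2 @0x46[24] → 0x47007  P=1,RW=1,US=1,PS=0
  ⇒ phys 0x47FB7  [3 reads]

Access #1 PA: 0x241F8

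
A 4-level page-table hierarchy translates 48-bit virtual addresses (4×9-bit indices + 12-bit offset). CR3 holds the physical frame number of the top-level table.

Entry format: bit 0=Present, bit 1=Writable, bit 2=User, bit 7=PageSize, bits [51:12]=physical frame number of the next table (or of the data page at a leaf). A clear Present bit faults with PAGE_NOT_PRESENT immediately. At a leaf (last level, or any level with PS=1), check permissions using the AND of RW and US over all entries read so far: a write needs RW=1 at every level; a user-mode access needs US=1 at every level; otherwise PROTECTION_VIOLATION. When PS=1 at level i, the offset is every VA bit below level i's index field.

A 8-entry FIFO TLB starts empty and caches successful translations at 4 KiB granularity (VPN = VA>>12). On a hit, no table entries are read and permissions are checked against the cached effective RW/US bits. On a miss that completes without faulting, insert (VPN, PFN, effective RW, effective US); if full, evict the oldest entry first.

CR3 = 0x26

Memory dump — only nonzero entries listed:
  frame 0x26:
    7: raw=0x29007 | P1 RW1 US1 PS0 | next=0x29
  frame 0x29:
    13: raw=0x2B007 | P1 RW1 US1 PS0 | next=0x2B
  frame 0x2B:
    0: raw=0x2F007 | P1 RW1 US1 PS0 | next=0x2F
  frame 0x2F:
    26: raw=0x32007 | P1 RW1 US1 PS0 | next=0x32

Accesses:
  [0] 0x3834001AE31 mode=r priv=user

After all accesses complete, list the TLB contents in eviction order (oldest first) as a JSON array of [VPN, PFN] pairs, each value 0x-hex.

Per-access translation:
#0 VA=0x3834001AE31 (r,user):
  L0 @0x26[7] → 0x29007  P=1,RW=1,US=1,PS=0
  L1 @0x29[13] → 0x2B007  P=1,RW=1,US=1,PS=0
  L2 @0x2B[0] → 0x2F007  P=1,RW=1,US=1,PS=0
  L3 @0x2F[26] → 0x32007  P=1,RW=1,US=1,PS=0
  ✓ 0x32E31  — 4 lookups

TLB: [["0x3834001A", "0x32"]]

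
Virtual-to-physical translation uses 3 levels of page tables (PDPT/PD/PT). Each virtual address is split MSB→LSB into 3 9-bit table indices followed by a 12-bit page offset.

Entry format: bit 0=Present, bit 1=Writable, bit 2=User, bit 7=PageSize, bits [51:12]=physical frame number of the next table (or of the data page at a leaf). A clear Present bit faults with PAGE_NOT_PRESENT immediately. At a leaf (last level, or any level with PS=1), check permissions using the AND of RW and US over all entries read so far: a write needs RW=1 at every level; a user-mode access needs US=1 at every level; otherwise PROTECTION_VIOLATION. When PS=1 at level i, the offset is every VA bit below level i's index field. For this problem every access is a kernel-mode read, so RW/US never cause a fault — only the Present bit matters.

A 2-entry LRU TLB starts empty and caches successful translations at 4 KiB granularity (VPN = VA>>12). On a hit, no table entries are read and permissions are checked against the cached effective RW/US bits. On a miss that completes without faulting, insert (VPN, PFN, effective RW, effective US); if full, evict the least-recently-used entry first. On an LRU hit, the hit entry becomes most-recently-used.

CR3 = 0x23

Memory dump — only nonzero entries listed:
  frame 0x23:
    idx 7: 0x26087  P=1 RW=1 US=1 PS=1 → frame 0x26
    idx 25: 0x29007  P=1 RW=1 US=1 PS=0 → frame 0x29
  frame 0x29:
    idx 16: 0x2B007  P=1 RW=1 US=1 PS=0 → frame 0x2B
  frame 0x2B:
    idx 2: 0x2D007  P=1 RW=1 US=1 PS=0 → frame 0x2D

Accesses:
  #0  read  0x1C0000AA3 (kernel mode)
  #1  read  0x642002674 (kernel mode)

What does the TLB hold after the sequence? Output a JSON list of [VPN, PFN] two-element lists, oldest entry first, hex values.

Walk each access:
#0 VA=0x1C0000AA3 (r,kernel):
  L0: frame=0x23 idx=7 entry=0x26087 [P=1 RW=1 US=1 PS=1]
  ✓ 0x26AA3 (huge @L0)  — 1 lookups
#1 VA=0x642002674 (r,kernel):
  L0: frame=0x23 idx=25 entry=0x29007 [P=1 RW=1 US=1 PS=0]
  L1: frame=0x29 idx=16 entry=0x2B007 [P=1 RW=1 US=1 PS=0]
  L2: frame=0x2B idx=2 entry=0x2D007 [P=1 RW=1 US=1 PS=0]
  ✓ 0x2D674  — 3 lookups

TLB: [["0x1C0000", "0x26"], ["0x642002", "0x2D"]]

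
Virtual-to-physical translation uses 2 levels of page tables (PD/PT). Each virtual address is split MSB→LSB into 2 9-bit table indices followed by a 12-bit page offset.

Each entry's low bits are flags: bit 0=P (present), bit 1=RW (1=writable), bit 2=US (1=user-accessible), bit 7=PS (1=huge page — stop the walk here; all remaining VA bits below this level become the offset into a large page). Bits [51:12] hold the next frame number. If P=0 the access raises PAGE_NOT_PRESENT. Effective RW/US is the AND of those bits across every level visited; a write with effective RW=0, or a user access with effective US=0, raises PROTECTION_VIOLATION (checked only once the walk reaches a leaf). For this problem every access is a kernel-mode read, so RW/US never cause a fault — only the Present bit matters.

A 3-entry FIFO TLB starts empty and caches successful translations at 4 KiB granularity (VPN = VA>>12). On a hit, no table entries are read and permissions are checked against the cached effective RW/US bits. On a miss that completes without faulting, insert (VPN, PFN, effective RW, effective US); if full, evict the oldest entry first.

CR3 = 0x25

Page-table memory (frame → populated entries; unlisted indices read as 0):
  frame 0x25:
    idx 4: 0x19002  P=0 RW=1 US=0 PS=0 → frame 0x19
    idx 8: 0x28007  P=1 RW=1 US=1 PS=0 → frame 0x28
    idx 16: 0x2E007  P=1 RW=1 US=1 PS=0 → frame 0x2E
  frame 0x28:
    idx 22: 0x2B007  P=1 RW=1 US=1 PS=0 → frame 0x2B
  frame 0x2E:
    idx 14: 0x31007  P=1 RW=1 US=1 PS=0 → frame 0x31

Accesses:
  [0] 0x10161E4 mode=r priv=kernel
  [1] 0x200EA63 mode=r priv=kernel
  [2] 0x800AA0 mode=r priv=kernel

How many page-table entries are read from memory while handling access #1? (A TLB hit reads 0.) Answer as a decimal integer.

Walk each access:
#0 VA=0x10161E4 (r,kernel):
  L0: frame=0x25 idx=8 entry=0x28007 [P=1 RW=1 US=1 PS=0]
  L1: frame=0x28 idx=22 entry=0x2B007 [P=1 RW=1 US=1 PS=0]
  ⇒ phys 0x2B1E4  [2 reads]
#1 VA=0x200EA63 (r,kernel):
  L0: frame=0x25 idx=16 entry=0x2E007 [P=1 RW=1 US=1 PS=0]
  L1: frame=0x2E idx=14 entry=0x31007 [P=1 RW=1 US=1 PS=0]
  ⇒ phys 0x31A63  [2 reads]
#2 VA=0x800AA0 (r,kernel):
  L0: frame=0x25 idx=4 entry=0x19002 [P=0 RW=1 US=0 PS=0]
  ⇒ fault: PAGE_NOT_PRESENT  — 1 lookups

Entries read for #1: 2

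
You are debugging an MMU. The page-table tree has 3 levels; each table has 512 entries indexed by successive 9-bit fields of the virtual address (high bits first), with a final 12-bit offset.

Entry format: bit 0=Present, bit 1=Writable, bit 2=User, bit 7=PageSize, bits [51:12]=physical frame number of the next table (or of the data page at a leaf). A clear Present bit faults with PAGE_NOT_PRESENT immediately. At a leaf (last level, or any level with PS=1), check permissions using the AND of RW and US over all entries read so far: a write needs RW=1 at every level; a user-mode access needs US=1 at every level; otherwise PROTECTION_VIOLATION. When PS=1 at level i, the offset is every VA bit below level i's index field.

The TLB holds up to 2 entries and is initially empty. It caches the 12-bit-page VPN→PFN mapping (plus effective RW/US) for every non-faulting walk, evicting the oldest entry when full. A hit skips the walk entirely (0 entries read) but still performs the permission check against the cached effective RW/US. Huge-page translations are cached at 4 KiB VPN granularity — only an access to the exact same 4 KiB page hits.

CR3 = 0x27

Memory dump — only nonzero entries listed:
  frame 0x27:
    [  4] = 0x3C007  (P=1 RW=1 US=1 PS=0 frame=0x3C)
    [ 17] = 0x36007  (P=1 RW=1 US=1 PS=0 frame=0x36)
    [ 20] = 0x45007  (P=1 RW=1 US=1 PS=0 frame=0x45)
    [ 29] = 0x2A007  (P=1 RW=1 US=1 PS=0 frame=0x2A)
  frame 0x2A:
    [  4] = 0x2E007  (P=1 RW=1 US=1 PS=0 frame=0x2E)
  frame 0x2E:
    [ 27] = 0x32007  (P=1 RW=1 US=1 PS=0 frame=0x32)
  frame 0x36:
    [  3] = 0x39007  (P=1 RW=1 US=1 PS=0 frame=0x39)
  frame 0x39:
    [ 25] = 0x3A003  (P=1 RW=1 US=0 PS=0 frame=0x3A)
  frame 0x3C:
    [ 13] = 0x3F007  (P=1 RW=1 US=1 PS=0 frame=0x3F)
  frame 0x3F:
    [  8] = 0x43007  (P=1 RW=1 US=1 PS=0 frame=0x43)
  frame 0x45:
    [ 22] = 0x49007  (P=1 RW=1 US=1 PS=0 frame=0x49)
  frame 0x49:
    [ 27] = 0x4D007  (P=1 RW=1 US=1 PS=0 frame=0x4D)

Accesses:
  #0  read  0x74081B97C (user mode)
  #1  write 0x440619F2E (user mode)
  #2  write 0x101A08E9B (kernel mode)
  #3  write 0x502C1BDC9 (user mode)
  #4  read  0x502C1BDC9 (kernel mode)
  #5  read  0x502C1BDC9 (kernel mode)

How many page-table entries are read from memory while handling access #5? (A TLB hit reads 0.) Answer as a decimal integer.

Per-access translation:
#0 VA=0x74081B97C (r,user):
  L0 @0x27[29] → 0x2A007  P=1,RW=1,US=1,PS=0
  L1 @0x2A[4] → 0x2E007  P=1,RW=1,US=1,PS=0
  L2 @0x2E[27] → 0x32007  P=1,RW=1,US=1,PS=0
  ⇒ phys 0x3297C  [3 reads]
#1 VA=0x440619F2E (w,user):
  L0 @0x27[17] → 0x36007  P=1,RW=1,US=1,PS=0
  L1 @0x36[3] → 0x39007  P=1,RW=1,US=1,PS=0
  L2 @0x39[25] → 0x3A003  P=1,RW=1,US=0,PS=0
  → PROTECTION_VIOLATION  (3 entries read)
#2 VA=0x101A08E9B (w,kernel):
  L0 @0x27[4] → 0x3C007  P=1,RW=1,US=1,PS=0
  L1 @0x3C[13] → 0x3F007  P=1,RW=1,US=1,PS=0
  L2 @0x3F[8] → 0x43007  P=1,RW=1,US=1,PS=0
  ⇒ phys 0x43E9B  [3 reads]
#3 VA=0x502C1BDC9 (w,user):
  L0 @0x27[20] → 0x45007  P=1,RW=1,US=1,PS=0
  L1 @0x45[22] → 0x49007  P=1,RW=1,US=1,PS=0
  L2 @0x49[27] → 0x4D007  P=1,RW=1,US=1,PS=0
  ⇒ phys 0x4DDC9  [3 reads]
#4 VA=0x502C1BDC9 (r,kernel):
  TLB hit vpn=0x502C1B → PA=0x4DDC9
#5 VA=0x502C1BDC9 (r,kernel):
  TLB hit vpn=0x502C1B → PA=0x4DDC9

Entries read for #5: 0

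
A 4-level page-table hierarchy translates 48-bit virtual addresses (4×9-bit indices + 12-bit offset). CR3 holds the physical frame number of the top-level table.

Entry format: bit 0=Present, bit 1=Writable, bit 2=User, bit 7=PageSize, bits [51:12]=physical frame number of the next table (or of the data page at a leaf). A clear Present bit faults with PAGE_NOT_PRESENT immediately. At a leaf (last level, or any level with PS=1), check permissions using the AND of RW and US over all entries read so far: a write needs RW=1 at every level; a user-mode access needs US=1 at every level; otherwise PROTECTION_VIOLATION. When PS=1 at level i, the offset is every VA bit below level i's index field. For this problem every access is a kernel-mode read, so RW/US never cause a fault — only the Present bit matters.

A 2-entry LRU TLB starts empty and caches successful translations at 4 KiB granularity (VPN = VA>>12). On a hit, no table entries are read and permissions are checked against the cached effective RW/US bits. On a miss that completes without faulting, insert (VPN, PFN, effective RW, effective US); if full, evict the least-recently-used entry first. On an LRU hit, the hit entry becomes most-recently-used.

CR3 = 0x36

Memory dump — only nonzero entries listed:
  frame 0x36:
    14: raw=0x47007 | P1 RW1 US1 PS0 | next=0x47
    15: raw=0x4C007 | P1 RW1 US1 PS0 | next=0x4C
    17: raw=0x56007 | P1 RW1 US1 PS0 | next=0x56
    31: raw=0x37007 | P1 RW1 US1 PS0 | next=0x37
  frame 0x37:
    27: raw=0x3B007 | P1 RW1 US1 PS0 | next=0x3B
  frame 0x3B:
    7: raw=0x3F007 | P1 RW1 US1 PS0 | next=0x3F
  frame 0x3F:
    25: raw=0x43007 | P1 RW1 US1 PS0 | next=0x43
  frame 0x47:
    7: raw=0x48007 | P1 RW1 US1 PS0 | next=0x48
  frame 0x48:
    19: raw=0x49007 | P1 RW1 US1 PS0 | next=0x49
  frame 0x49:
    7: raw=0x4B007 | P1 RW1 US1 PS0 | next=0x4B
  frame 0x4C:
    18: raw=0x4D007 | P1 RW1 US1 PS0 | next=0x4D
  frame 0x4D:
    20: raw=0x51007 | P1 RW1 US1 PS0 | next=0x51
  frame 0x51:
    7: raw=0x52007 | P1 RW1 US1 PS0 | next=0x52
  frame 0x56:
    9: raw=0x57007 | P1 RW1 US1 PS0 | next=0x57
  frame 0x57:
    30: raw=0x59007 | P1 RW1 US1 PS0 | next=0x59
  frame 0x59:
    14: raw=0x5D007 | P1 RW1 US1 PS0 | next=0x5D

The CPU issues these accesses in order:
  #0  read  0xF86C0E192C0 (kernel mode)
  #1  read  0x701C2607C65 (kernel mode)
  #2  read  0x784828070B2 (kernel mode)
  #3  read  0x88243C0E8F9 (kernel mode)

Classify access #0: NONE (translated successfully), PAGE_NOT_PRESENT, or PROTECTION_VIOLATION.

Trace:
#0 VA=0xF86C0E192C0 (r,kernel):
  [0] read 0x36 idx=31: raw=0x37007 flags P=1 W=1 U=1 S=0
  [1] read 0x37 idx=27: raw=0x3B007 flags P=1 W=1 U=1 S=0
  [2] read 0x3B idx=7: raw=0x3F007 flags P=1 W=1 U=1 S=0
  [3] read 0x3F idx=25: raw=0x43007 flags P=1 W=1 U=1 S=0
  → PA=0x432C0  (4 entries read)
#1 VA=0x701C2607C65 (r,kernel):
  [0] read 0x36 idx=14: raw=0x47007 flags P=1 W=1 U=1 S=0
  [1] read 0x47 idx=7: raw=0x48007 flags P=1 W=1 U=1 S=0
  [2] read 0x48 idx=19: raw=0x49007 flags P=1 W=1 U=1 S=0
  [3] read 0x49 idx=7: raw=0x4B007 flags P=1 W=1 U=1 S=0
  → PA=0x4BC65  (4 entries read)
#2 VA=0x784828070B2 (r,kernel):
  [0] read 0x36 idx=15: raw=0x4C007 flags P=1 W=1 U=1 S=0
  [1] read 0x4C idx=18: raw=0x4D007 flags P=1 W=1 U=1 S=0
  [2] read 0x4D idx=20: raw=0x51007 flags P=1 W=1 U=1 S=0
  [3] read 0x51 idx=7: raw=0x52007 flags P=1 W=1 U=1 S=0
  → PA=0x520B2  (4 entries read)
#3 VA=0x88243C0E8F9 (r,kernel):
  [0] read 0x36 idx=17: raw=0x56007 flags P=1 W=1 U=1 S=0
  [1] read 0x56 idx=9: raw=0x57007 flags P=1 W=1 U=1 S=0
  [2] read 0x57 idx=30: raw=0x59007 flags P=1 W=1 U=1 S=0
  [3] read 0x59 idx=14: raw=0x5D007 flags P=1 W=1 U=1 S=0
  → PA=0x5D8F9  (4 entries read)

Access #0 fault: NONE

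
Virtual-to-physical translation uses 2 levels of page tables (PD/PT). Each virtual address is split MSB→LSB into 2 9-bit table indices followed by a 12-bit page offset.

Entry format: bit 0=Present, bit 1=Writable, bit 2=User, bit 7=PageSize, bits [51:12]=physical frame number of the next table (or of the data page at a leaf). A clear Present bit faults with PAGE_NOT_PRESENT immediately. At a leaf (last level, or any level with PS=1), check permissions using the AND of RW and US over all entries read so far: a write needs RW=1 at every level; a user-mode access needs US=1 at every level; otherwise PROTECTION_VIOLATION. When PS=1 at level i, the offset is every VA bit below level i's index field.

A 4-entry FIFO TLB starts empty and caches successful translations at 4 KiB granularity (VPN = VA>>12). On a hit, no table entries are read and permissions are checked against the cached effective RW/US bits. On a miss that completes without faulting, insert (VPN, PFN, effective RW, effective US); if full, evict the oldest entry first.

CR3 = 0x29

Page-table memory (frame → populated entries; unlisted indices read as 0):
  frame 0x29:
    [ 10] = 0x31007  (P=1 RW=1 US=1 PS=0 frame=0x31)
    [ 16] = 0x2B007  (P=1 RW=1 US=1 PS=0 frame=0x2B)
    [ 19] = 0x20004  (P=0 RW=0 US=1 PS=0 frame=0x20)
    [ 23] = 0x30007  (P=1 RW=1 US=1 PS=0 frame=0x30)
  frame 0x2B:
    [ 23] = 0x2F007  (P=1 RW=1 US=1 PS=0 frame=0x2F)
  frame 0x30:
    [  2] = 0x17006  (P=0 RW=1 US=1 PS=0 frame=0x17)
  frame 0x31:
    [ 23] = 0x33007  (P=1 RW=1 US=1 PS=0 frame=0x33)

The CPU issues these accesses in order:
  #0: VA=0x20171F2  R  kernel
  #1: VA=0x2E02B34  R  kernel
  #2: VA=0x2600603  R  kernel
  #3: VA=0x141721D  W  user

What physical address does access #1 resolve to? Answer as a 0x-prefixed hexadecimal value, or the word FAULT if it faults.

Trace:
#0 VA=0x20171F2 (r,kernel):
  [0] read 0x29 idx=16: raw=0x2B007 flags P=1 W=1 U=1 S=0
  [1] read 0x2B idx=23: raw=0x2F007 flags P=1 W=1 U=1 S=0
  ✓ 0x2F1F2  — 2 lookups
#1 VA=0x2E02B34 (r,kernel):
  [0] read 0x29 idx=23: raw=0x30007 flags P=1 W=1 U=1 S=0
  [1] read 0x30 idx=2: raw=0x17006 flags P=0 W=1 U=1 S=0
  → PAGE_NOT_PRESENT  (2 entries read)
#2 VA=0x2600603 (r,kernel):
  [0] read 0x29 idx=19: raw=0x20004 flags P=0 W=0 U=1 S=0
  → PAGE_NOT_PRESENT  (1 entries read)
#3 VA=0x141721D (w,user):
  [0] read 0x29 idx=10: raw=0x31007 flags P=1 W=1 U=1 S=0
  [1] read 0x31 idx=23: raw=0x33007 flags P=1 W=1 U=1 S=0
  ✓ 0x3321D  — 2 lookups

Access #1 PA: FAULT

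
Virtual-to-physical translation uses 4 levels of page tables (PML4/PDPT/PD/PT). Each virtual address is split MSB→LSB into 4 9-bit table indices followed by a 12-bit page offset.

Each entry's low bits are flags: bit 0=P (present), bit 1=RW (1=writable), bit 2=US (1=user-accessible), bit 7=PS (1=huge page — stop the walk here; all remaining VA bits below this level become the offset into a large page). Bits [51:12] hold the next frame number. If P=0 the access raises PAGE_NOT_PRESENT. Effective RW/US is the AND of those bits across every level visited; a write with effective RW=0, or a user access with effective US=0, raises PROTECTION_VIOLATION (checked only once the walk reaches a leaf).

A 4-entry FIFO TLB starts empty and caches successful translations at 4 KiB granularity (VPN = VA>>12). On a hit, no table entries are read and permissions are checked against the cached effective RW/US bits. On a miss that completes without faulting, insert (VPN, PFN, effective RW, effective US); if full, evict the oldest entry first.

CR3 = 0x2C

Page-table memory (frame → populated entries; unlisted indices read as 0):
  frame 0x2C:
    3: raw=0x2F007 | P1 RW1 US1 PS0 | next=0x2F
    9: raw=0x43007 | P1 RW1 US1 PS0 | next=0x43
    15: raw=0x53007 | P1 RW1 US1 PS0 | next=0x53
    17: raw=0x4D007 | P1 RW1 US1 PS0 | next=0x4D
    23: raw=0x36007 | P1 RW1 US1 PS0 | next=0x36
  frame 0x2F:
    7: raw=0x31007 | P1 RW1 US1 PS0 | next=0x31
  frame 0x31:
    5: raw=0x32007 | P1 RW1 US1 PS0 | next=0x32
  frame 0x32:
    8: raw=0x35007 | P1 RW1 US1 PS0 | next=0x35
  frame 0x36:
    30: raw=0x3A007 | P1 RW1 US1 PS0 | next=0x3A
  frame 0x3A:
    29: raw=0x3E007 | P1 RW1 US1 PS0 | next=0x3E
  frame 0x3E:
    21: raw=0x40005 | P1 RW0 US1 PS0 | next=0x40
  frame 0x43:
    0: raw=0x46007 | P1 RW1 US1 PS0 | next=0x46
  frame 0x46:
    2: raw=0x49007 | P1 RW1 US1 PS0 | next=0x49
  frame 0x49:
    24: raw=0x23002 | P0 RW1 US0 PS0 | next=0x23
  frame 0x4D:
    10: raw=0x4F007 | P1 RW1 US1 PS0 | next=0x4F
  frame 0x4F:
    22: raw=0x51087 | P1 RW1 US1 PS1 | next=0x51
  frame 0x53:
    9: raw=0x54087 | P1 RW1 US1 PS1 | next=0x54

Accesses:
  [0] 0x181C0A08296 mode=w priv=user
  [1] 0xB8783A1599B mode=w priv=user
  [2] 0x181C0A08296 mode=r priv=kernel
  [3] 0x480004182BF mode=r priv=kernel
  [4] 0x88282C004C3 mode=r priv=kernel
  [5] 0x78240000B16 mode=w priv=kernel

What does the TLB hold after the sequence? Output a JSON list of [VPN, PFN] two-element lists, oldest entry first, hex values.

Per-access translation:
#0 VA=0x181C0A08296 (w,user):
  [0] read 0x2C idx=3: raw=0x2F007 flags P=1 W=1 U=1 S=0
  [1] read 0x2F idx=7: raw=0x31007 flags P=1 W=1 U=1 S=0
  [2] read 0x31 idx=5: raw=0x32007 flags P=1 W=1 U=1 S=0
  [3] read 0x32 idx=8: raw=0x35007 flags P=1 W=1 U=1 S=0
  → PA=0x35296  (4 entries read)
#1 VA=0xB8783A1599B (w,user):
  [0] read 0x2C idx=23: raw=0x36007 flags P=1 W=1 U=1 S=0
  [1] read 0x36 idx=30: raw=0x3A007 flags P=1 W=1 U=1 S=0
  [2] read 0x3A idx=29: raw=0x3E007 flags P=1 W=1 U=1 S=0
  [3] read 0x3E idx=21: raw=0x40005 flags P=1 W=0 U=1 S=0
  ⇒ fault: PROTECTION_VIOLATION  — 4 lookups
#2 VA=0x181C0A08296 (r,kernel):
  TLB hit vpn=0x181C0A08 → PA=0x35296
#3 VA=0x480004182BF (r,kernel):
  [0] read 0x2C idx=9: raw=0x43007 flags P=1 W=1 U=1 S=0
  [1] read 0x43 idx=0: raw=0x46007 flags P=1 W=1 U=1 S=0
  [2] read 0x46 idx=2: raw=0x49007 flags P=1 W=1 U=1 S=0
  [3] read 0x49 idx=24: raw=0x23002 flags P=0 W=1 U=0 S=0
  ⇒ fault: PAGE_NOT_PRESENT  — 4 lookups
#4 VA=0x88282C004C3 (r,kernel):
  [0] read 0x2C idx=17: raw=0x4D007 flags P=1 W=1 U=1 S=0
  [1] read 0x4D idx=10: raw=0x4F007 flags P=1 W=1 U=1 S=0
  [2] read 0x4F idx=22: raw=0x51087 flags P=1 W=1 U=1 S=1
  → PA=0x514C3 (huge @L2)  (3 entries read)
#5 VA=0x78240000B16 (w,kernel):
  [0] read 0x2C idx=15: raw=0x53007 flags P=1 W=1 U=1 S=0
  [1] read 0x53 idx=9: raw=0x54087 flags P=1 W=1 U=1 S=1
  → PA=0x54B16 (huge @L1)  (2 entries read)

TLB: [["0x181C0A08", "0x35"], ["0x88282C00", "0x51"], ["0x78240000", "0x54"]]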